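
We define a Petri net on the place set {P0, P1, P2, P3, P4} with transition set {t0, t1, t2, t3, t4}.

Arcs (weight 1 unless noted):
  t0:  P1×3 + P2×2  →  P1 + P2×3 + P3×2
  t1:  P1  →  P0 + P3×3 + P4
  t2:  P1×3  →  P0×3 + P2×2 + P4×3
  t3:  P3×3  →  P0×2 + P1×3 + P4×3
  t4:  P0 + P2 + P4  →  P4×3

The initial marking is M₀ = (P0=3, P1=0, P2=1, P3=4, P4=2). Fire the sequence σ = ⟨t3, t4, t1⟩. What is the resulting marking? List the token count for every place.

(P0=5, P1=2, P2=0, P3=4, P4=8)

step 1: fire t3:  (P0=3, P1=0, P2=1, P3=4, P4=2) → (P0=5, P1=3, P2=1, P3=1, P4=5)
step 2: fire t4:  (P0=5, P1=3, P2=1, P3=1, P4=5) → (P0=4, P1=3, P2=0, P3=1, P4=7)
step 3: fire t1:  (P0=4, P1=3, P2=0, P3=1, P4=7) → (P0=5, P1=2, P2=0, P3=4, P4=8)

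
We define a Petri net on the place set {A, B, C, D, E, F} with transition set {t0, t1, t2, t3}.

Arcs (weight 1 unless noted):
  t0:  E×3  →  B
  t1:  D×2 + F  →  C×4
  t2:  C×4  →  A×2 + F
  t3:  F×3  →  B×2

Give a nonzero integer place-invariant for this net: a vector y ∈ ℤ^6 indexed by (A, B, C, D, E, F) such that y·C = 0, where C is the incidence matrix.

Incidence matrix C (rows=places, cols=transitions):
       t0   t1   t2   t3
    A   0    0    2    0
    B   1    0    0    2
    C   0    4   -4    0
    D   0   -2    0    0
    E  -3    0    0    0
    F   0   -1    1   -3

Candidate y = [2, 0, 1, 2, 0, 0]; check y·C column-wise:
  col t0: 2·0 + 0·1 + 1·0 + 2·0 + 0·-3 = 0
  col t1: 2·0 + 1·4 + 2·-2 + 0·-1 = 0
  col t2: 2·2 + 1·-4 + 2·0 + 0·1 = 0
  col t3: 2·0 + 0·2 + 1·0 + 2·0 + 0·-3 = 0

y = (A:2, B:0, C:1, D:2, E:0, F:0)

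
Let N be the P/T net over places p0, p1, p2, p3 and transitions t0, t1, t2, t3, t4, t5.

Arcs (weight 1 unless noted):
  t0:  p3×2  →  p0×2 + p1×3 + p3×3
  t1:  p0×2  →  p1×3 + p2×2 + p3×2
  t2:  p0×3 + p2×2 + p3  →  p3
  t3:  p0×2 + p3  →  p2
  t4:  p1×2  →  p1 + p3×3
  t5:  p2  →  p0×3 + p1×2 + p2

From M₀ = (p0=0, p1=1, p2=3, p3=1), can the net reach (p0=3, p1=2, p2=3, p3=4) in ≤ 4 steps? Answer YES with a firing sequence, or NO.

step 1: fire t5:  (p0=0, p1=1, p2=3, p3=1) → (p0=3, p1=3, p2=3, p3=1)
step 2: fire t4:  (p0=3, p1=3, p2=3, p3=1) → (p0=3, p1=2, p2=3, p3=4)

YES — reachable via ⟨t5, t4⟩ (2 firings)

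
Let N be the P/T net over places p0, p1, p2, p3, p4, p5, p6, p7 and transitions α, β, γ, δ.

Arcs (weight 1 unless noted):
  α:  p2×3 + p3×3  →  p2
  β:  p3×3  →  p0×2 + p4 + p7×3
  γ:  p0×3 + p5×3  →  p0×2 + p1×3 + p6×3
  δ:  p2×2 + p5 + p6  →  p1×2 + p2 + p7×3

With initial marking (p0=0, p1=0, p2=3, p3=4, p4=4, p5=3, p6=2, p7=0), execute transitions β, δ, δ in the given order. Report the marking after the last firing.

step 1: fire β:  (p0=0, p1=0, p2=3, p3=4, p4=4, p5=3, p6=2, p7=0) → (p0=2, p1=0, p2=3, p3=1, p4=5, p5=3, p6=2, p7=3)
step 2: fire δ:  (p0=2, p1=0, p2=3, p3=1, p4=5, p5=3, p6=2, p7=3) → (p0=2, p1=2, p2=2, p3=1, p4=5, p5=2, p6=1, p7=6)
step 3: fire δ:  (p0=2, p1=2, p2=2, p3=1, p4=5, p5=2, p6=1, p7=6) → (p0=2, p1=4, p2=1, p3=1, p4=5, p5=1, p6=0, p7=9)

(p0=2, p1=4, p2=1, p3=1, p4=5, p5=1, p6=0, p7=9)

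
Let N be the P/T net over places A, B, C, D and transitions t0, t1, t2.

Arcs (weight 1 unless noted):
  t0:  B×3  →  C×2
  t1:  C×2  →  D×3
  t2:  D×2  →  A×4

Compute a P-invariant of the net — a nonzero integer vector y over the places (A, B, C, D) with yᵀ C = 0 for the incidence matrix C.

Incidence matrix C (rows=places, cols=transitions):
       t0   t1   t2
    A   0    0    4
    B  -3    0    0
    C   2   -2    0
    D   0    3   -2

Candidate y = [1, 2, 3, 2]; check y·C column-wise:
  col t0: 1·0 + 2·-3 + 3·2 + 2·0 = 0
  col t1: 1·0 + 2·0 + 3·-2 + 2·3 = 0
  col t2: 1·4 + 2·0 + 3·0 + 2·-2 = 0

y = (A:1, B:2, C:3, D:2)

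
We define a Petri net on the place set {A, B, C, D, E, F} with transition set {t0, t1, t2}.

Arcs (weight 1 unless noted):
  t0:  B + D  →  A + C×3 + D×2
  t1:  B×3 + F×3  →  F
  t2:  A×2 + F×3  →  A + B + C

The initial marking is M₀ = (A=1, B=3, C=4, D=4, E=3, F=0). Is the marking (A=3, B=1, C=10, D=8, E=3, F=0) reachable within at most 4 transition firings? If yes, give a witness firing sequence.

NO — not reachable within 4 firings

depth 0: 1 marking
depth 1: 2 markings reached so far
depth 2: 3 markings reached so far
depth 3: 4 markings reached so far
depth 4: 4 markings reached so far
(frontier empty at depth 4; search complete)
target is not among the 4 markings reachable within 4 steps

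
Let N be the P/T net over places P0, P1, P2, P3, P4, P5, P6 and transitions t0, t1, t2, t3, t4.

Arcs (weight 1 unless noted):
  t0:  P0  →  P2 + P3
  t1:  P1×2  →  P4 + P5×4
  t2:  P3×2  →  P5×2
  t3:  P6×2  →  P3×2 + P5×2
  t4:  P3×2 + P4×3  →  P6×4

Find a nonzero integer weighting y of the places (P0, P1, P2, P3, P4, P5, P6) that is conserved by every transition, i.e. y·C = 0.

y = (P0:1, P1:0, P2:1, P3:0, P4:0, P5:0, P6:0)

Incidence matrix C (rows=places, cols=transitions):
       t0   t1   t2   t3   t4
   P0  -1    0    0    0    0
   P1   0   -2    0    0    0
   P2   1    0    0    0    0
   P3   1    0   -2    2   -2
   P4   0    1    0    0   -3
   P5   0    4    2    2    0
   P6   0    0    0   -2    4

Candidate y = [1, 0, 1, 0, 0, 0, 0]; check y·C column-wise:
  col t0: 1·-1 + 1·1 + 0·1 = 0
  col t1: 1·0 + 0·-2 + 1·0 + 0·1 + 0·4 = 0
  col t2: 1·0 + 1·0 + 0·-2 + 0·2 = 0
  col t3: 1·0 + 1·0 + 0·2 + 0·2 + 0·-2 = 0
  col t4: 1·0 + 1·0 + 0·-2 + 0·-3 + 0·4 = 0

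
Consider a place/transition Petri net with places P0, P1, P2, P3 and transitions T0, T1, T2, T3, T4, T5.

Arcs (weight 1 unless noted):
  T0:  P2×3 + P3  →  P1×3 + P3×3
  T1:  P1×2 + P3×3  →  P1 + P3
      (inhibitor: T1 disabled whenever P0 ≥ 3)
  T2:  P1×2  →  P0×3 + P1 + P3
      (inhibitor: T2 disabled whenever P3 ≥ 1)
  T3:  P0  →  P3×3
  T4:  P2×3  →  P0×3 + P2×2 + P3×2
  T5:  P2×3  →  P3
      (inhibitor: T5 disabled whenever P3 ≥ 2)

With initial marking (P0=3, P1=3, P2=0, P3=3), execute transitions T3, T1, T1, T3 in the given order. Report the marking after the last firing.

(P0=1, P1=1, P2=0, P3=5)

step 1: fire T3:  (P0=3, P1=3, P2=0, P3=3) → (P0=2, P1=3, P2=0, P3=6)
step 2: fire T1:  (P0=2, P1=3, P2=0, P3=6) → (P0=2, P1=2, P2=0, P3=4)
step 3: fire T1:  (P0=2, P1=2, P2=0, P3=4) → (P0=2, P1=1, P2=0, P3=2)
step 4: fire T3:  (P0=2, P1=1, P2=0, P3=2) → (P0=1, P1=1, P2=0, P3=5)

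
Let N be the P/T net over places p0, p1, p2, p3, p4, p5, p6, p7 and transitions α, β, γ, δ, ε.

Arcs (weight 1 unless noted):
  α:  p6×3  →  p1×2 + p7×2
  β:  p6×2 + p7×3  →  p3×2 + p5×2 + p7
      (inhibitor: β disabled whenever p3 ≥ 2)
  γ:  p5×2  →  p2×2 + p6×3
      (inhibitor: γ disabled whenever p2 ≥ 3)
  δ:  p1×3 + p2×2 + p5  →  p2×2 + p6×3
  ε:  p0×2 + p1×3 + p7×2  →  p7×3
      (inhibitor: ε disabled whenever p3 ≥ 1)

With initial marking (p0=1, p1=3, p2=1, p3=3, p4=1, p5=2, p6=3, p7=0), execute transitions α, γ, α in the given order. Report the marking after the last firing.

(p0=1, p1=7, p2=3, p3=3, p4=1, p5=0, p6=0, p7=4)

step 1: fire α:  (p0=1, p1=3, p2=1, p3=3, p4=1, p5=2, p6=3, p7=0) → (p0=1, p1=5, p2=1, p3=3, p4=1, p5=2, p6=0, p7=2)
step 2: fire γ:  (p0=1, p1=5, p2=1, p3=3, p4=1, p5=2, p6=0, p7=2) → (p0=1, p1=5, p2=3, p3=3, p4=1, p5=0, p6=3, p7=2)
step 3: fire α:  (p0=1, p1=5, p2=3, p3=3, p4=1, p5=0, p6=3, p7=2) → (p0=1, p1=7, p2=3, p3=3, p4=1, p5=0, p6=0, p7=4)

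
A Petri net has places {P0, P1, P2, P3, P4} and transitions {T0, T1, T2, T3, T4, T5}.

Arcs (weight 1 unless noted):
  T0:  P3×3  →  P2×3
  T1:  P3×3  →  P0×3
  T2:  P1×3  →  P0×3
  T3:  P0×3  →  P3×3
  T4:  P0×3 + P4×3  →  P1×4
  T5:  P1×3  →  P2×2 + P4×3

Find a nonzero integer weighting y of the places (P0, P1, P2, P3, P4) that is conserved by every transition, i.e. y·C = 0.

Incidence matrix C (rows=places, cols=transitions):
       T0   T1   T2   T3   T4   T5
   P0   0    3    3   -3   -3    0
   P1   0    0   -3    0    4   -3
   P2   3    0    0    0    0    2
   P3  -3   -3    0    3    0    0
   P4   0    0    0    0   -3    3

Candidate y = [3, 3, 3, 3, 1]; check y·C column-wise:
  col T0: 3·0 + 3·0 + 3·3 + 3·-3 + 1·0 = 0
  col T1: 3·3 + 3·0 + 3·0 + 3·-3 + 1·0 = 0
  col T2: 3·3 + 3·-3 + 3·0 + 3·0 + 1·0 = 0
  col T3: 3·-3 + 3·0 + 3·0 + 3·3 + 1·0 = 0
  col T4: 3·-3 + 3·4 + 3·0 + 3·0 + 1·-3 = 0
  col T5: 3·0 + 3·-3 + 3·2 + 3·0 + 1·3 = 0

y = (P0:3, P1:3, P2:3, P3:3, P4:1)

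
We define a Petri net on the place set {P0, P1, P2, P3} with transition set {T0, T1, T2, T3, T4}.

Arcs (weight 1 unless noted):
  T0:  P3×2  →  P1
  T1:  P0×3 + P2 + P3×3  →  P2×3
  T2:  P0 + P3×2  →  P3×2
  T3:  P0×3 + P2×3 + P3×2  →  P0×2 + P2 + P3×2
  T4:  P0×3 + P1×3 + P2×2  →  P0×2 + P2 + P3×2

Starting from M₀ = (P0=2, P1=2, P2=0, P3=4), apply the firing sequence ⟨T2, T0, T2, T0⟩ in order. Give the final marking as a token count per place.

(P0=0, P1=4, P2=0, P3=0)

step 1: fire T2:  (P0=2, P1=2, P2=0, P3=4) → (P0=1, P1=2, P2=0, P3=4)
step 2: fire T0:  (P0=1, P1=2, P2=0, P3=4) → (P0=1, P1=3, P2=0, P3=2)
step 3: fire T2:  (P0=1, P1=3, P2=0, P3=2) → (P0=0, P1=3, P2=0, P3=2)
step 4: fire T0:  (P0=0, P1=3, P2=0, P3=2) → (P0=0, P1=4, P2=0, P3=0)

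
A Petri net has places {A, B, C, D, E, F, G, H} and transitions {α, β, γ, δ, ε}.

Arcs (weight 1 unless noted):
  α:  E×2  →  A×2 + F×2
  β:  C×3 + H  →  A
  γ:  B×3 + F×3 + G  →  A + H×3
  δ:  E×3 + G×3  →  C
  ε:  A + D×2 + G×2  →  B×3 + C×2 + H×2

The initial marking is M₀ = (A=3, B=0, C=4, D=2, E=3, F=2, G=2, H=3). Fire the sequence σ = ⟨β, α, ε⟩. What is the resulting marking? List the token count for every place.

step 1: fire β:  (A=3, B=0, C=4, D=2, E=3, F=2, G=2, H=3) → (A=4, B=0, C=1, D=2, E=3, F=2, G=2, H=2)
step 2: fire α:  (A=4, B=0, C=1, D=2, E=3, F=2, G=2, H=2) → (A=6, B=0, C=1, D=2, E=1, F=4, G=2, H=2)
step 3: fire ε:  (A=6, B=0, C=1, D=2, E=1, F=4, G=2, H=2) → (A=5, B=3, C=3, D=0, E=1, F=4, G=0, H=4)

(A=5, B=3, C=3, D=0, E=1, F=4, G=0, H=4)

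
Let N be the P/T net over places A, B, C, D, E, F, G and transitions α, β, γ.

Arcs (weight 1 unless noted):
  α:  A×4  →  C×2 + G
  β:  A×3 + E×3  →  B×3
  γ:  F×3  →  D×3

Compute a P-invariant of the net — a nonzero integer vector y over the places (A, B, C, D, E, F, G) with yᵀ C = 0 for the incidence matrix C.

y = (A:1, B:1, C:2, D:0, E:0, F:0, G:0)

Incidence matrix C (rows=places, cols=transitions):
        α    β    γ
    A  -4   -3    0
    B   0    3    0
    C   2    0    0
    D   0    0    3
    E   0   -3    0
    F   0    0   -3
    G   1    0    0

Candidate y = [1, 1, 2, 0, 0, 0, 0]; check y·C column-wise:
  col α: 1·-4 + 1·0 + 2·2 + 0·1 = 0
  col β: 1·-3 + 1·3 + 2·0 + 0·-3 = 0
  col γ: 1·0 + 1·0 + 2·0 + 0·3 + 0·-3 = 0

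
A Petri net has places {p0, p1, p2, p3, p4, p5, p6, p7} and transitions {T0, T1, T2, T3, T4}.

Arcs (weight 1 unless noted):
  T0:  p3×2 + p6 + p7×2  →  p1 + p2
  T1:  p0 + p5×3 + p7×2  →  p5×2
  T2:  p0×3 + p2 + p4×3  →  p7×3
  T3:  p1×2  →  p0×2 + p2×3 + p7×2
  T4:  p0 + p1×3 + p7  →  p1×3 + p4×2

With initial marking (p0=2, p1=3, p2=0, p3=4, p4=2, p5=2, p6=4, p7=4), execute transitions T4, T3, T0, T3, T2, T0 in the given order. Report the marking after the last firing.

step 1: fire T4:  (p0=2, p1=3, p2=0, p3=4, p4=2, p5=2, p6=4, p7=4) → (p0=1, p1=3, p2=0, p3=4, p4=4, p5=2, p6=4, p7=3)
step 2: fire T3:  (p0=1, p1=3, p2=0, p3=4, p4=4, p5=2, p6=4, p7=3) → (p0=3, p1=1, p2=3, p3=4, p4=4, p5=2, p6=4, p7=5)
step 3: fire T0:  (p0=3, p1=1, p2=3, p3=4, p4=4, p5=2, p6=4, p7=5) → (p0=3, p1=2, p2=4, p3=2, p4=4, p5=2, p6=3, p7=3)
step 4: fire T3:  (p0=3, p1=2, p2=4, p3=2, p4=4, p5=2, p6=3, p7=3) → (p0=5, p1=0, p2=7, p3=2, p4=4, p5=2, p6=3, p7=5)
step 5: fire T2:  (p0=5, p1=0, p2=7, p3=2, p4=4, p5=2, p6=3, p7=5) → (p0=2, p1=0, p2=6, p3=2, p4=1, p5=2, p6=3, p7=8)
step 6: fire T0:  (p0=2, p1=0, p2=6, p3=2, p4=1, p5=2, p6=3, p7=8) → (p0=2, p1=1, p2=7, p3=0, p4=1, p5=2, p6=2, p7=6)

(p0=2, p1=1, p2=7, p3=0, p4=1, p5=2, p6=2, p7=6)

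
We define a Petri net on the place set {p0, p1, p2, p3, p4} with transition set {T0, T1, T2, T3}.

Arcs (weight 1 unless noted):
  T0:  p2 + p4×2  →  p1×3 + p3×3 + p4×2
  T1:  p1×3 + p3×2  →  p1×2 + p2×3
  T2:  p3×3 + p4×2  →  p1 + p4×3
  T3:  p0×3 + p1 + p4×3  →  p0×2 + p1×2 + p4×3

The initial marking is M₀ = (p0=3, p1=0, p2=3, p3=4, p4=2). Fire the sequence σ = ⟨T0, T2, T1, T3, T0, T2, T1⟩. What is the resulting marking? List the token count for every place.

(p0=2, p1=7, p2=7, p3=0, p4=4)

step 1: fire T0:  (p0=3, p1=0, p2=3, p3=4, p4=2) → (p0=3, p1=3, p2=2, p3=7, p4=2)
step 2: fire T2:  (p0=3, p1=3, p2=2, p3=7, p4=2) → (p0=3, p1=4, p2=2, p3=4, p4=3)
step 3: fire T1:  (p0=3, p1=4, p2=2, p3=4, p4=3) → (p0=3, p1=3, p2=5, p3=2, p4=3)
step 4: fire T3:  (p0=3, p1=3, p2=5, p3=2, p4=3) → (p0=2, p1=4, p2=5, p3=2, p4=3)
step 5: fire T0:  (p0=2, p1=4, p2=5, p3=2, p4=3) → (p0=2, p1=7, p2=4, p3=5, p4=3)
step 6: fire T2:  (p0=2, p1=7, p2=4, p3=5, p4=3) → (p0=2, p1=8, p2=4, p3=2, p4=4)
step 7: fire T1:  (p0=2, p1=8, p2=4, p3=2, p4=4) → (p0=2, p1=7, p2=7, p3=0, p4=4)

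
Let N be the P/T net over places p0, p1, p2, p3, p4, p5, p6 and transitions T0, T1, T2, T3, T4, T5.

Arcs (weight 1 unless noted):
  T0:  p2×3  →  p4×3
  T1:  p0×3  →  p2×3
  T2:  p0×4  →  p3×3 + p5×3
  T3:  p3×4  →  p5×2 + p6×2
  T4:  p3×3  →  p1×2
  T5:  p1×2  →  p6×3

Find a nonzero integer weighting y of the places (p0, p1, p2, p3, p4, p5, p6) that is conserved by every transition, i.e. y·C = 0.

y = (p0:3, p1:3, p2:3, p3:2, p4:3, p5:2, p6:2)

Incidence matrix C (rows=places, cols=transitions):
       T0   T1   T2   T3   T4   T5
   p0   0   -3   -4    0    0    0
   p1   0    0    0    0    2   -2
   p2  -3    3    0    0    0    0
   p3   0    0    3   -4   -3    0
   p4   3    0    0    0    0    0
   p5   0    0    3    2    0    0
   p6   0    0    0    2    0    3

Candidate y = [3, 3, 3, 2, 3, 2, 2]; check y·C column-wise:
  col T0: 3·0 + 3·0 + 3·-3 + 2·0 + 3·3 + 2·0 + 2·0 = 0
  col T1: 3·-3 + 3·0 + 3·3 + 2·0 + 3·0 + 2·0 + 2·0 = 0
  col T2: 3·-4 + 3·0 + 3·0 + 2·3 + 3·0 + 2·3 + 2·0 = 0
  col T3: 3·0 + 3·0 + 3·0 + 2·-4 + 3·0 + 2·2 + 2·2 = 0
  col T4: 3·0 + 3·2 + 3·0 + 2·-3 + 3·0 + 2·0 + 2·0 = 0
  col T5: 3·0 + 3·-2 + 3·0 + 2·0 + 3·0 + 2·0 + 2·3 = 0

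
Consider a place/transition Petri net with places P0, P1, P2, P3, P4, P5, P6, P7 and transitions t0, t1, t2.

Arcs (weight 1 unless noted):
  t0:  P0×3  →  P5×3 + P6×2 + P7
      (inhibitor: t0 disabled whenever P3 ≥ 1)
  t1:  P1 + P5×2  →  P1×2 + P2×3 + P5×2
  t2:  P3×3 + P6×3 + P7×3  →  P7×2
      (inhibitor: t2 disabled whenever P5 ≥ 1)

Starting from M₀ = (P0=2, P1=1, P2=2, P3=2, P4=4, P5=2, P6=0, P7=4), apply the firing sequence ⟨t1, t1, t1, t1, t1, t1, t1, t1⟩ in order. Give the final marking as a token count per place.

(P0=2, P1=9, P2=26, P3=2, P4=4, P5=2, P6=0, P7=4)

step 1: fire t1:  (P0=2, P1=1, P2=2, P3=2, P4=4, P5=2, P6=0, P7=4) → (P0=2, P1=2, P2=5, P3=2, P4=4, P5=2, P6=0, P7=4)
step 2: fire t1:  (P0=2, P1=2, P2=5, P3=2, P4=4, P5=2, P6=0, P7=4) → (P0=2, P1=3, P2=8, P3=2, P4=4, P5=2, P6=0, P7=4)
step 3: fire t1:  (P0=2, P1=3, P2=8, P3=2, P4=4, P5=2, P6=0, P7=4) → (P0=2, P1=4, P2=11, P3=2, P4=4, P5=2, P6=0, P7=4)
step 4: fire t1:  (P0=2, P1=4, P2=11, P3=2, P4=4, P5=2, P6=0, P7=4) → (P0=2, P1=5, P2=14, P3=2, P4=4, P5=2, P6=0, P7=4)
step 5: fire t1:  (P0=2, P1=5, P2=14, P3=2, P4=4, P5=2, P6=0, P7=4) → (P0=2, P1=6, P2=17, P3=2, P4=4, P5=2, P6=0, P7=4)
step 6: fire t1:  (P0=2, P1=6, P2=17, P3=2, P4=4, P5=2, P6=0, P7=4) → (P0=2, P1=7, P2=20, P3=2, P4=4, P5=2, P6=0, P7=4)
step 7: fire t1:  (P0=2, P1=7, P2=20, P3=2, P4=4, P5=2, P6=0, P7=4) → (P0=2, P1=8, P2=23, P3=2, P4=4, P5=2, P6=0, P7=4)
step 8: fire t1:  (P0=2, P1=8, P2=23, P3=2, P4=4, P5=2, P6=0, P7=4) → (P0=2, P1=9, P2=26, P3=2, P4=4, P5=2, P6=0, P7=4)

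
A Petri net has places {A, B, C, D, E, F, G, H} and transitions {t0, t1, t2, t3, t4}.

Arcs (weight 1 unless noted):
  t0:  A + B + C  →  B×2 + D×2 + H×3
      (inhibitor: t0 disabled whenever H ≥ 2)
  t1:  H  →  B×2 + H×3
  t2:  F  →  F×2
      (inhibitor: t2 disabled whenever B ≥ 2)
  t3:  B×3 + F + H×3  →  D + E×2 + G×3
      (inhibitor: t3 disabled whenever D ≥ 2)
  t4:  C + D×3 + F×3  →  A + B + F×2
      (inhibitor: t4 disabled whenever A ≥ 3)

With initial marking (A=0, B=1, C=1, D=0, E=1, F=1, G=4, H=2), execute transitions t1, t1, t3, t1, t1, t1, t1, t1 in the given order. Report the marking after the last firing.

(A=0, B=12, C=1, D=1, E=3, F=0, G=7, H=13)

step 1: fire t1:  (A=0, B=1, C=1, D=0, E=1, F=1, G=4, H=2) → (A=0, B=3, C=1, D=0, E=1, F=1, G=4, H=4)
step 2: fire t1:  (A=0, B=3, C=1, D=0, E=1, F=1, G=4, H=4) → (A=0, B=5, C=1, D=0, E=1, F=1, G=4, H=6)
step 3: fire t3:  (A=0, B=5, C=1, D=0, E=1, F=1, G=4, H=6) → (A=0, B=2, C=1, D=1, E=3, F=0, G=7, H=3)
step 4: fire t1:  (A=0, B=2, C=1, D=1, E=3, F=0, G=7, H=3) → (A=0, B=4, C=1, D=1, E=3, F=0, G=7, H=5)
step 5: fire t1:  (A=0, B=4, C=1, D=1, E=3, F=0, G=7, H=5) → (A=0, B=6, C=1, D=1, E=3, F=0, G=7, H=7)
step 6: fire t1:  (A=0, B=6, C=1, D=1, E=3, F=0, G=7, H=7) → (A=0, B=8, C=1, D=1, E=3, F=0, G=7, H=9)
step 7: fire t1:  (A=0, B=8, C=1, D=1, E=3, F=0, G=7, H=9) → (A=0, B=10, C=1, D=1, E=3, F=0, G=7, H=11)
step 8: fire t1:  (A=0, B=10, C=1, D=1, E=3, F=0, G=7, H=11) → (A=0, B=12, C=1, D=1, E=3, F=0, G=7, H=13)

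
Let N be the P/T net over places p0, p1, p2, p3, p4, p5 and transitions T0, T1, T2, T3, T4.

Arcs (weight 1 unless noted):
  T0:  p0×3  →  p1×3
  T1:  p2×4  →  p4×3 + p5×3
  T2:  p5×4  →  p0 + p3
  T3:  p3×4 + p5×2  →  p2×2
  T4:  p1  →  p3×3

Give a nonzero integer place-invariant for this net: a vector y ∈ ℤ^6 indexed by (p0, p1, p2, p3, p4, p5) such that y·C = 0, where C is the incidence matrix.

y = (p0:3, p1:3, p2:3, p3:1, p4:3, p5:1)

Incidence matrix C (rows=places, cols=transitions):
       T0   T1   T2   T3   T4
   p0  -3    0    1    0    0
   p1   3    0    0    0   -1
   p2   0   -4    0    2    0
   p3   0    0    1   -4    3
   p4   0    3    0    0    0
   p5   0    3   -4   -2    0

Candidate y = [3, 3, 3, 1, 3, 1]; check y·C column-wise:
  col T0: 3·-3 + 3·3 + 3·0 + 1·0 + 3·0 + 1·0 = 0
  col T1: 3·0 + 3·0 + 3·-4 + 1·0 + 3·3 + 1·3 = 0
  col T2: 3·1 + 3·0 + 3·0 + 1·1 + 3·0 + 1·-4 = 0
  col T3: 3·0 + 3·0 + 3·2 + 1·-4 + 3·0 + 1·-2 = 0
  col T4: 3·0 + 3·-1 + 3·0 + 1·3 + 3·0 + 1·0 = 0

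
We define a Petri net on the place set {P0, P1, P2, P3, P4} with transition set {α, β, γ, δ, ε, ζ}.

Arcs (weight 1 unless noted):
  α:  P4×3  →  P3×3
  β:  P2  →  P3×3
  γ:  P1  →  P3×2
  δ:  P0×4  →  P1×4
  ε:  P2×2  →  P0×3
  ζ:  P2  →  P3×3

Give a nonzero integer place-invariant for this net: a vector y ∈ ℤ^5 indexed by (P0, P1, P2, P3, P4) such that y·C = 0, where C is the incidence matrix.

y = (P0:2, P1:2, P2:3, P3:1, P4:1)

Incidence matrix C (rows=places, cols=transitions):
        α    β    γ    δ    ε    ζ
   P0   0    0    0   -4    3    0
   P1   0    0   -1    4    0    0
   P2   0   -1    0    0   -2   -1
   P3   3    3    2    0    0    3
   P4  -3    0    0    0    0    0

Candidate y = [2, 2, 3, 1, 1]; check y·C column-wise:
  col α: 2·0 + 2·0 + 3·0 + 1·3 + 1·-3 = 0
  col β: 2·0 + 2·0 + 3·-1 + 1·3 + 1·0 = 0
  col γ: 2·0 + 2·-1 + 3·0 + 1·2 + 1·0 = 0
  col δ: 2·-4 + 2·4 + 3·0 + 1·0 + 1·0 = 0
  col ε: 2·3 + 2·0 + 3·-2 + 1·0 + 1·0 = 0
  col ζ: 2·0 + 2·0 + 3·-1 + 1·3 + 1·0 = 0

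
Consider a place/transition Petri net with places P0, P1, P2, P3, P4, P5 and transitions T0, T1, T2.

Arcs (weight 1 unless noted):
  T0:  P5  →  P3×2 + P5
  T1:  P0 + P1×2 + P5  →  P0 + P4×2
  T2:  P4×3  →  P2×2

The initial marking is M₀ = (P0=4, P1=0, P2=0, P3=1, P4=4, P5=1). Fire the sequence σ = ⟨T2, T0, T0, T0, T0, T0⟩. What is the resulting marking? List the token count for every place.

step 1: fire T2:  (P0=4, P1=0, P2=0, P3=1, P4=4, P5=1) → (P0=4, P1=0, P2=2, P3=1, P4=1, P5=1)
step 2: fire T0:  (P0=4, P1=0, P2=2, P3=1, P4=1, P5=1) → (P0=4, P1=0, P2=2, P3=3, P4=1, P5=1)
step 3: fire T0:  (P0=4, P1=0, P2=2, P3=3, P4=1, P5=1) → (P0=4, P1=0, P2=2, P3=5, P4=1, P5=1)
step 4: fire T0:  (P0=4, P1=0, P2=2, P3=5, P4=1, P5=1) → (P0=4, P1=0, P2=2, P3=7, P4=1, P5=1)
step 5: fire T0:  (P0=4, P1=0, P2=2, P3=7, P4=1, P5=1) → (P0=4, P1=0, P2=2, P3=9, P4=1, P5=1)
step 6: fire T0:  (P0=4, P1=0, P2=2, P3=9, P4=1, P5=1) → (P0=4, P1=0, P2=2, P3=11, P4=1, P5=1)

(P0=4, P1=0, P2=2, P3=11, P4=1, P5=1)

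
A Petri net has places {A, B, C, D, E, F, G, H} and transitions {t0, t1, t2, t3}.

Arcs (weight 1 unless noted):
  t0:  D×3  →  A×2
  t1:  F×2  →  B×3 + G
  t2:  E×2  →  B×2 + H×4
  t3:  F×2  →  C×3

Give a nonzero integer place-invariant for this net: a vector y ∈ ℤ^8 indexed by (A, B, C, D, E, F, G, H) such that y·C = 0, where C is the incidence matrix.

Incidence matrix C (rows=places, cols=transitions):
       t0   t1   t2   t3
    A   2    0    0    0
    B   0    3    2    0
    C   0    0    0    3
    D  -3    0    0    0
    E   0    0   -2    0
    F   0   -2    0   -2
    G   0    1    0    0
    H   0    0    4    0

Candidate y = [3, 0, 0, 2, 0, 0, 0, 0]; check y·C column-wise:
  col t0: 3·2 + 2·-3 = 0
  col t1: 3·0 + 0·3 + 2·0 + 0·-2 + 0·1 = 0
  col t2: 3·0 + 0·2 + 2·0 + 0·-2 + 0·4 = 0
  col t3: 3·0 + 0·3 + 2·0 + 0·-2 = 0

y = (A:3, B:0, C:0, D:2, E:0, F:0, G:0, H:0)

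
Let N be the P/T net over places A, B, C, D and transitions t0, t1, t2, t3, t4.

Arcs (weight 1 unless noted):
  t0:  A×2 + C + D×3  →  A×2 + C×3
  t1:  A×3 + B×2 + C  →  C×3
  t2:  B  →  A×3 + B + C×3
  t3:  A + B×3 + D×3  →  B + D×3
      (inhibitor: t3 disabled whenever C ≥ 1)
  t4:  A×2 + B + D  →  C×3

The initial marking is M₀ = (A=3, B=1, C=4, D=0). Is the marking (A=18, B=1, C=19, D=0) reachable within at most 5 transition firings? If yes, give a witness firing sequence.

YES — reachable via ⟨t2, t2, t2, t2, t2⟩ (5 firings)

step 1: fire t2:  (A=3, B=1, C=4, D=0) → (A=6, B=1, C=7, D=0)
step 2: fire t2:  (A=6, B=1, C=7, D=0) → (A=9, B=1, C=10, D=0)
step 3: fire t2:  (A=9, B=1, C=10, D=0) → (A=12, B=1, C=13, D=0)
step 4: fire t2:  (A=12, B=1, C=13, D=0) → (A=15, B=1, C=16, D=0)
step 5: fire t2:  (A=15, B=1, C=16, D=0) → (A=18, B=1, C=19, D=0)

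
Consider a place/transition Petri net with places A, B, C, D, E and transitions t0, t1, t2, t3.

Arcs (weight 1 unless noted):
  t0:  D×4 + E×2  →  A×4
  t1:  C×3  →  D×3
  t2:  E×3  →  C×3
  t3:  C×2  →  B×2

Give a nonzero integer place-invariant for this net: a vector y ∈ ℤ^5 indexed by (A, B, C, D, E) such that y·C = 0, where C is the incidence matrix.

y = (A:3, B:2, C:2, D:2, E:2)

Incidence matrix C (rows=places, cols=transitions):
       t0   t1   t2   t3
    A   4    0    0    0
    B   0    0    0    2
    C   0   -3    3   -2
    D  -4    3    0    0
    E  -2    0   -3    0

Candidate y = [3, 2, 2, 2, 2]; check y·C column-wise:
  col t0: 3·4 + 2·0 + 2·0 + 2·-4 + 2·-2 = 0
  col t1: 3·0 + 2·0 + 2·-3 + 2·3 + 2·0 = 0
  col t2: 3·0 + 2·0 + 2·3 + 2·0 + 2·-3 = 0
  col t3: 3·0 + 2·2 + 2·-2 + 2·0 + 2·0 = 0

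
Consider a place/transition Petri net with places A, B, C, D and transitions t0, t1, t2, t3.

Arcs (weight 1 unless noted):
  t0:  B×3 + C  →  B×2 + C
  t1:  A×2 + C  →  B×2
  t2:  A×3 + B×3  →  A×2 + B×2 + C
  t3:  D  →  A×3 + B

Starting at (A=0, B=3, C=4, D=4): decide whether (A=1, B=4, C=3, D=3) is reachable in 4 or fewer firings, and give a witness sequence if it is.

step 1: fire t0:  (A=0, B=3, C=4, D=4) → (A=0, B=2, C=4, D=4)
step 2: fire t3:  (A=0, B=2, C=4, D=4) → (A=3, B=3, C=4, D=3)
step 3: fire t0:  (A=3, B=3, C=4, D=3) → (A=3, B=2, C=4, D=3)
step 4: fire t1:  (A=3, B=2, C=4, D=3) → (A=1, B=4, C=3, D=3)

YES — reachable via ⟨t0, t3, t0, t1⟩ (4 firings)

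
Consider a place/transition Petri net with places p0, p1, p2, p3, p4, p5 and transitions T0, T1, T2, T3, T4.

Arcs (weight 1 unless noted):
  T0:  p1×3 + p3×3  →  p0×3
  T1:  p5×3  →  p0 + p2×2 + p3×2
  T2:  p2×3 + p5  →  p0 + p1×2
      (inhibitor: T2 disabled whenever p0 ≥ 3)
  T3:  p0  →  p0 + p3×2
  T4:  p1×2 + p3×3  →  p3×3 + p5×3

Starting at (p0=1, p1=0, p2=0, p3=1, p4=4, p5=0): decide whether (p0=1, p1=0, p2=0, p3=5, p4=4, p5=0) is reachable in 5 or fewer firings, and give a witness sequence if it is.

step 1: fire T3:  (p0=1, p1=0, p2=0, p3=1, p4=4, p5=0) → (p0=1, p1=0, p2=0, p3=3, p4=4, p5=0)
step 2: fire T3:  (p0=1, p1=0, p2=0, p3=3, p4=4, p5=0) → (p0=1, p1=0, p2=0, p3=5, p4=4, p5=0)

YES — reachable via ⟨T3, T3⟩ (2 firings)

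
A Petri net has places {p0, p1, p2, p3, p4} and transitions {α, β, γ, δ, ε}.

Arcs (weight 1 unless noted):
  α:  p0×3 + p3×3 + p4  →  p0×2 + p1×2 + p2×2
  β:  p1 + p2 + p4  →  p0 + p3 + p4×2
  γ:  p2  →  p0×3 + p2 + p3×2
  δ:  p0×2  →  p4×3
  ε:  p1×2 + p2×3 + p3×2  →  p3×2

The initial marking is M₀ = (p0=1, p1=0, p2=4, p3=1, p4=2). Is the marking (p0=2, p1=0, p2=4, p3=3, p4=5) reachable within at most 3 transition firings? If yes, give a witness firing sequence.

step 1: fire γ:  (p0=1, p1=0, p2=4, p3=1, p4=2) → (p0=4, p1=0, p2=4, p3=3, p4=2)
step 2: fire δ:  (p0=4, p1=0, p2=4, p3=3, p4=2) → (p0=2, p1=0, p2=4, p3=3, p4=5)

YES — reachable via ⟨γ, δ⟩ (2 firings)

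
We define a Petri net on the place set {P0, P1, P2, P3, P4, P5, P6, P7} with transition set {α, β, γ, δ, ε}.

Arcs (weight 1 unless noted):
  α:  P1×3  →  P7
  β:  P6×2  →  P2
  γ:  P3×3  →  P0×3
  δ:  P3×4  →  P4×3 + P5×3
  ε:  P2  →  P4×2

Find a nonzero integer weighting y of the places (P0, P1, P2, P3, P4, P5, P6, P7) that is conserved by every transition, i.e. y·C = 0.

Incidence matrix C (rows=places, cols=transitions):
        α    β    γ    δ    ε
   P0   0    0    3    0    0
   P1  -3    0    0    0    0
   P2   0    1    0    0   -1
   P3   0    0   -3   -4    0
   P4   0    0    0    3    2
   P5   0    0    0    3    0
   P6   0   -2    0    0    0
   P7   1    0    0    0    0

Candidate y = [3, 0, 0, 3, 0, 4, 0, 0]; check y·C column-wise:
  col α: 3·0 + 0·-3 + 3·0 + 4·0 + 0·1 = 0
  col β: 3·0 + 0·1 + 3·0 + 4·0 + 0·-2 = 0
  col γ: 3·3 + 3·-3 + 4·0 = 0
  col δ: 3·0 + 3·-4 + 0·3 + 4·3 = 0
  col ε: 3·0 + 0·-1 + 3·0 + 0·2 + 4·0 = 0

y = (P0:3, P1:0, P2:0, P3:3, P4:0, P5:4, P6:0, P7:0)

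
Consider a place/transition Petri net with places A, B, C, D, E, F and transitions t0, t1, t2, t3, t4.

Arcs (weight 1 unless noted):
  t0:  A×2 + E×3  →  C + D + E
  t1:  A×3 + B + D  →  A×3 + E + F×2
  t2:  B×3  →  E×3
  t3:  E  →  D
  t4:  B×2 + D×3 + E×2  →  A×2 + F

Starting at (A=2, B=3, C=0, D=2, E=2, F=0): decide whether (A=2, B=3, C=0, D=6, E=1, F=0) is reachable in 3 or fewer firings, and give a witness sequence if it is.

depth 0: 1 marking
depth 1: 3 markings reached so far
depth 2: 6 markings reached so far
depth 3: 8 markings reached so far
target is not among the 8 markings reachable within 3 steps

NO — not reachable within 3 firings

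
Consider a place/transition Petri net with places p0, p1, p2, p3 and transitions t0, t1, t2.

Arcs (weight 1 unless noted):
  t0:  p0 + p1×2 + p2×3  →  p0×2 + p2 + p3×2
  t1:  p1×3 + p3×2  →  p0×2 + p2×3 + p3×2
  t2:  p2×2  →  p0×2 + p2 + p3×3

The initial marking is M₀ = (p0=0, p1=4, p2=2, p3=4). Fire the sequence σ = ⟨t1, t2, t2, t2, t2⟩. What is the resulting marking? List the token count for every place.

step 1: fire t1:  (p0=0, p1=4, p2=2, p3=4) → (p0=2, p1=1, p2=5, p3=4)
step 2: fire t2:  (p0=2, p1=1, p2=5, p3=4) → (p0=4, p1=1, p2=4, p3=7)
step 3: fire t2:  (p0=4, p1=1, p2=4, p3=7) → (p0=6, p1=1, p2=3, p3=10)
step 4: fire t2:  (p0=6, p1=1, p2=3, p3=10) → (p0=8, p1=1, p2=2, p3=13)
step 5: fire t2:  (p0=8, p1=1, p2=2, p3=13) → (p0=10, p1=1, p2=1, p3=16)

(p0=10, p1=1, p2=1, p3=16)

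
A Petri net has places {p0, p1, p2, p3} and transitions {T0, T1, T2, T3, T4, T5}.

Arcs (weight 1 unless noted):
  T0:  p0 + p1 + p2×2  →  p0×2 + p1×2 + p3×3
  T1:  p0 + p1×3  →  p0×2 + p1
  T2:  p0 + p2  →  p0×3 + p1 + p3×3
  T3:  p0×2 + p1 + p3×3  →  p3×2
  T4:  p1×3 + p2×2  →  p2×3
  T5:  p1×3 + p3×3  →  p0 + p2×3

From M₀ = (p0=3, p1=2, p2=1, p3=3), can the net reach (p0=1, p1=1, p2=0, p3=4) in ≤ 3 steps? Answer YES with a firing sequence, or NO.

YES — reachable via ⟨T2, T3, T3⟩ (3 firings)

step 1: fire T2:  (p0=3, p1=2, p2=1, p3=3) → (p0=5, p1=3, p2=0, p3=6)
step 2: fire T3:  (p0=5, p1=3, p2=0, p3=6) → (p0=3, p1=2, p2=0, p3=5)
step 3: fire T3:  (p0=3, p1=2, p2=0, p3=5) → (p0=1, p1=1, p2=0, p3=4)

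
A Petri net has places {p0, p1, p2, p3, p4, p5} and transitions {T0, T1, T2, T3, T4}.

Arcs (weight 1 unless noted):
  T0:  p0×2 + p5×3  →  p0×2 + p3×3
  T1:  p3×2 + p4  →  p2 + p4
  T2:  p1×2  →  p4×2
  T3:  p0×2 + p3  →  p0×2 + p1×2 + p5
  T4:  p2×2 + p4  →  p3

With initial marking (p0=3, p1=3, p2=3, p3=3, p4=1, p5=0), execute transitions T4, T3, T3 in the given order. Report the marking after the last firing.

step 1: fire T4:  (p0=3, p1=3, p2=3, p3=3, p4=1, p5=0) → (p0=3, p1=3, p2=1, p3=4, p4=0, p5=0)
step 2: fire T3:  (p0=3, p1=3, p2=1, p3=4, p4=0, p5=0) → (p0=3, p1=5, p2=1, p3=3, p4=0, p5=1)
step 3: fire T3:  (p0=3, p1=5, p2=1, p3=3, p4=0, p5=1) → (p0=3, p1=7, p2=1, p3=2, p4=0, p5=2)

(p0=3, p1=7, p2=1, p3=2, p4=0, p5=2)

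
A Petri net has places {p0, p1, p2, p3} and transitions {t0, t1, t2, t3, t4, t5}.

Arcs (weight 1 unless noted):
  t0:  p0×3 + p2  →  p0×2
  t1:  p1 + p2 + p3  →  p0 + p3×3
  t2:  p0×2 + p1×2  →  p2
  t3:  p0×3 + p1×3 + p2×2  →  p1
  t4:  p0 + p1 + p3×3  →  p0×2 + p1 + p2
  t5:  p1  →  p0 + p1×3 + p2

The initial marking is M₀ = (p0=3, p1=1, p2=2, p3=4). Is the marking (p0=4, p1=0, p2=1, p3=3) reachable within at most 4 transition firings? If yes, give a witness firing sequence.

YES — reachable via ⟨t0, t4, t1⟩ (3 firings)

step 1: fire t0:  (p0=3, p1=1, p2=2, p3=4) → (p0=2, p1=1, p2=1, p3=4)
step 2: fire t4:  (p0=2, p1=1, p2=1, p3=4) → (p0=3, p1=1, p2=2, p3=1)
step 3: fire t1:  (p0=3, p1=1, p2=2, p3=1) → (p0=4, p1=0, p2=1, p3=3)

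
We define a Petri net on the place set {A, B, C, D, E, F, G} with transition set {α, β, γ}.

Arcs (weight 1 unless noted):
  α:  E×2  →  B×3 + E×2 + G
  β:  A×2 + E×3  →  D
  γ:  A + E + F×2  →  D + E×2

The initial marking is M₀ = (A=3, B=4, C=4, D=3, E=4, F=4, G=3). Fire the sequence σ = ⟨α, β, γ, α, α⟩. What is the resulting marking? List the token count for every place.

(A=0, B=13, C=4, D=5, E=2, F=2, G=6)

step 1: fire α:  (A=3, B=4, C=4, D=3, E=4, F=4, G=3) → (A=3, B=7, C=4, D=3, E=4, F=4, G=4)
step 2: fire β:  (A=3, B=7, C=4, D=3, E=4, F=4, G=4) → (A=1, B=7, C=4, D=4, E=1, F=4, G=4)
step 3: fire γ:  (A=1, B=7, C=4, D=4, E=1, F=4, G=4) → (A=0, B=7, C=4, D=5, E=2, F=2, G=4)
step 4: fire α:  (A=0, B=7, C=4, D=5, E=2, F=2, G=4) → (A=0, B=10, C=4, D=5, E=2, F=2, G=5)
step 5: fire α:  (A=0, B=10, C=4, D=5, E=2, F=2, G=5) → (A=0, B=13, C=4, D=5, E=2, F=2, G=6)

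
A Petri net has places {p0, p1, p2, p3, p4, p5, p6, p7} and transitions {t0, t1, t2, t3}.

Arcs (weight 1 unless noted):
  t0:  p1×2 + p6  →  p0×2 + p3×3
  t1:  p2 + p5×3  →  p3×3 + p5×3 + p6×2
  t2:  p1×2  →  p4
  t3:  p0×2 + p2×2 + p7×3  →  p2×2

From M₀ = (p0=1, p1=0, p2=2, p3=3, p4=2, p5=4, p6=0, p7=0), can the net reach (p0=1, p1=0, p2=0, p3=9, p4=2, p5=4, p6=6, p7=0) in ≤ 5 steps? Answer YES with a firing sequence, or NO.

NO — not reachable within 5 firings

depth 0: 1 marking
depth 1: 2 markings reached so far
depth 2: 3 markings reached so far
depth 3: 3 markings reached so far
(frontier empty at depth 3; search complete)
target is not among the 3 markings reachable within 5 steps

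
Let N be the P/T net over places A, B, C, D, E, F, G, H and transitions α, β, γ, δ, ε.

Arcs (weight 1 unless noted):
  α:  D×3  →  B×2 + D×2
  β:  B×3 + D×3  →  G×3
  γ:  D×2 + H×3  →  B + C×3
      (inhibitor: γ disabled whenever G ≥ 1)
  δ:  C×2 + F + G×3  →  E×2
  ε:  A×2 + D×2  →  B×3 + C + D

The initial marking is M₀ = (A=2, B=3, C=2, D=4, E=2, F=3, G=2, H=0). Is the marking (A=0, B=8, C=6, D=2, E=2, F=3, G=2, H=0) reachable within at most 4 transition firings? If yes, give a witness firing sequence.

depth 0: 1 marking
depth 1: 4 markings reached so far
depth 2: 9 markings reached so far
depth 3: 12 markings reached so far
depth 4: 12 markings reached so far
(frontier empty at depth 4; search complete)
target is not among the 12 markings reachable within 4 steps

NO — not reachable within 4 firings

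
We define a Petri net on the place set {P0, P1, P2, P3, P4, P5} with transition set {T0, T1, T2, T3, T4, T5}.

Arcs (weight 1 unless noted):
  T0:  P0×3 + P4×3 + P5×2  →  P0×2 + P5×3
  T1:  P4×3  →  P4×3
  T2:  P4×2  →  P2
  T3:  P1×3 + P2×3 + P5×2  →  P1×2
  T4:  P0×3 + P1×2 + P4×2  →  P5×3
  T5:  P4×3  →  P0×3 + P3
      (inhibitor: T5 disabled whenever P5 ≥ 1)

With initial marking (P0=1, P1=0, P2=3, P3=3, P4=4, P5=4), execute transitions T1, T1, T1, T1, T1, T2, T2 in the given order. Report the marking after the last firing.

(P0=1, P1=0, P2=5, P3=3, P4=0, P5=4)

step 1: fire T1:  (P0=1, P1=0, P2=3, P3=3, P4=4, P5=4) → (P0=1, P1=0, P2=3, P3=3, P4=4, P5=4)
step 2: fire T1:  (P0=1, P1=0, P2=3, P3=3, P4=4, P5=4) → (P0=1, P1=0, P2=3, P3=3, P4=4, P5=4)
step 3: fire T1:  (P0=1, P1=0, P2=3, P3=3, P4=4, P5=4) → (P0=1, P1=0, P2=3, P3=3, P4=4, P5=4)
step 4: fire T1:  (P0=1, P1=0, P2=3, P3=3, P4=4, P5=4) → (P0=1, P1=0, P2=3, P3=3, P4=4, P5=4)
step 5: fire T1:  (P0=1, P1=0, P2=3, P3=3, P4=4, P5=4) → (P0=1, P1=0, P2=3, P3=3, P4=4, P5=4)
step 6: fire T2:  (P0=1, P1=0, P2=3, P3=3, P4=4, P5=4) → (P0=1, P1=0, P2=4, P3=3, P4=2, P5=4)
step 7: fire T2:  (P0=1, P1=0, P2=4, P3=3, P4=2, P5=4) → (P0=1, P1=0, P2=5, P3=3, P4=0, P5=4)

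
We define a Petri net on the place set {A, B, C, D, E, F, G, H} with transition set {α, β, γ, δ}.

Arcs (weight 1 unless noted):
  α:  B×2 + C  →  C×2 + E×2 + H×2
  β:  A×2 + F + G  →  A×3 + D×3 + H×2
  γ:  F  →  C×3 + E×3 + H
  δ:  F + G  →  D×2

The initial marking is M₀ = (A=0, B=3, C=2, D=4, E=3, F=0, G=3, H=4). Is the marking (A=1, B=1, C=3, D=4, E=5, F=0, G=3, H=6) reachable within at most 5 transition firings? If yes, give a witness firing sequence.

depth 0: 1 marking
depth 1: 2 markings reached so far
depth 2: 2 markings reached so far
(frontier empty at depth 2; search complete)
target is not among the 2 markings reachable within 5 steps

NO — not reachable within 5 firings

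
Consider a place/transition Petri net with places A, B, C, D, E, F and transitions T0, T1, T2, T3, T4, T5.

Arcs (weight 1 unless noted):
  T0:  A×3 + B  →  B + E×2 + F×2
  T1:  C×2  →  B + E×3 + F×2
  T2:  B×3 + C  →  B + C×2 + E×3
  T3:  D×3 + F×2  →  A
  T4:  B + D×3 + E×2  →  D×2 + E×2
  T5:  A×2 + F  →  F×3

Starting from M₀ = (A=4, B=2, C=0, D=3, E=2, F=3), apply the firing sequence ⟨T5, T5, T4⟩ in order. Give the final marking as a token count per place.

step 1: fire T5:  (A=4, B=2, C=0, D=3, E=2, F=3) → (A=2, B=2, C=0, D=3, E=2, F=5)
step 2: fire T5:  (A=2, B=2, C=0, D=3, E=2, F=5) → (A=0, B=2, C=0, D=3, E=2, F=7)
step 3: fire T4:  (A=0, B=2, C=0, D=3, E=2, F=7) → (A=0, B=1, C=0, D=2, E=2, F=7)

(A=0, B=1, C=0, D=2, E=2, F=7)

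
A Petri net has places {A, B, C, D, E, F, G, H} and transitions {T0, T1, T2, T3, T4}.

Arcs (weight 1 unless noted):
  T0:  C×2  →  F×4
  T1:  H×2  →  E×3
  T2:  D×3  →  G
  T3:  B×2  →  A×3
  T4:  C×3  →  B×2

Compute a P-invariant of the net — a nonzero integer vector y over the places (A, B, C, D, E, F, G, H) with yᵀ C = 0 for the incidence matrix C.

y = (A:2, B:3, C:2, D:0, E:0, F:1, G:0, H:0)

Incidence matrix C (rows=places, cols=transitions):
       T0   T1   T2   T3   T4
    A   0    0    0    3    0
    B   0    0    0   -2    2
    C  -2    0    0    0   -3
    D   0    0   -3    0    0
    E   0    3    0    0    0
    F   4    0    0    0    0
    G   0    0    1    0    0
    H   0   -2    0    0    0

Candidate y = [2, 3, 2, 0, 0, 1, 0, 0]; check y·C column-wise:
  col T0: 2·0 + 3·0 + 2·-2 + 1·4 = 0
  col T1: 2·0 + 3·0 + 2·0 + 0·3 + 1·0 + 0·-2 = 0
  col T2: 2·0 + 3·0 + 2·0 + 0·-3 + 1·0 + 0·1 = 0
  col T3: 2·3 + 3·-2 + 2·0 + 1·0 = 0
  col T4: 2·0 + 3·2 + 2·-3 + 1·0 = 0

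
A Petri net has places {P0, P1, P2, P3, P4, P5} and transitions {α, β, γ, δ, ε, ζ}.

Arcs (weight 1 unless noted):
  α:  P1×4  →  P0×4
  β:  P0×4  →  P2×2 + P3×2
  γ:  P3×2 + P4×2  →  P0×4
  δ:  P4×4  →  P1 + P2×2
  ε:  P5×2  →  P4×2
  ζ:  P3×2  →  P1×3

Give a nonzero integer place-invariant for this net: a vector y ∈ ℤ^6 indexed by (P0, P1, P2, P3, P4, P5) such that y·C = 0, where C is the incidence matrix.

Incidence matrix C (rows=places, cols=transitions):
        α    β    γ    δ    ε    ζ
   P0   4   -4    4    0    0    0
   P1  -4    0    0    1    0    3
   P2   0    2    0    2    0    0
   P3   0    2   -2    0    0   -2
   P4   0    0   -2   -4    2    0
   P5   0    0    0    0   -2    0

Candidate y = [2, 2, 1, 3, 1, 1]; check y·C column-wise:
  col α: 2·4 + 2·-4 + 1·0 + 3·0 + 1·0 + 1·0 = 0
  col β: 2·-4 + 2·0 + 1·2 + 3·2 + 1·0 + 1·0 = 0
  col γ: 2·4 + 2·0 + 1·0 + 3·-2 + 1·-2 + 1·0 = 0
  col δ: 2·0 + 2·1 + 1·2 + 3·0 + 1·-4 + 1·0 = 0
  col ε: 2·0 + 2·0 + 1·0 + 3·0 + 1·2 + 1·-2 = 0
  col ζ: 2·0 + 2·3 + 1·0 + 3·-2 + 1·0 + 1·0 = 0

y = (P0:2, P1:2, P2:1, P3:3, P4:1, P5:1)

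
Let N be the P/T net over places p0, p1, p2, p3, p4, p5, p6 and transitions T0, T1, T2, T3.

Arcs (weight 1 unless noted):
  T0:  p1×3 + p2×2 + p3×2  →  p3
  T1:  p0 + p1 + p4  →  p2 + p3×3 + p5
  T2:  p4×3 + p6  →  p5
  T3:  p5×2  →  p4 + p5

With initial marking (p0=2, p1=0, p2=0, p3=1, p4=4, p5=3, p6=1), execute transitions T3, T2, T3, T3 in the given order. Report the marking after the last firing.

step 1: fire T3:  (p0=2, p1=0, p2=0, p3=1, p4=4, p5=3, p6=1) → (p0=2, p1=0, p2=0, p3=1, p4=5, p5=2, p6=1)
step 2: fire T2:  (p0=2, p1=0, p2=0, p3=1, p4=5, p5=2, p6=1) → (p0=2, p1=0, p2=0, p3=1, p4=2, p5=3, p6=0)
step 3: fire T3:  (p0=2, p1=0, p2=0, p3=1, p4=2, p5=3, p6=0) → (p0=2, p1=0, p2=0, p3=1, p4=3, p5=2, p6=0)
step 4: fire T3:  (p0=2, p1=0, p2=0, p3=1, p4=3, p5=2, p6=0) → (p0=2, p1=0, p2=0, p3=1, p4=4, p5=1, p6=0)

(p0=2, p1=0, p2=0, p3=1, p4=4, p5=1, p6=0)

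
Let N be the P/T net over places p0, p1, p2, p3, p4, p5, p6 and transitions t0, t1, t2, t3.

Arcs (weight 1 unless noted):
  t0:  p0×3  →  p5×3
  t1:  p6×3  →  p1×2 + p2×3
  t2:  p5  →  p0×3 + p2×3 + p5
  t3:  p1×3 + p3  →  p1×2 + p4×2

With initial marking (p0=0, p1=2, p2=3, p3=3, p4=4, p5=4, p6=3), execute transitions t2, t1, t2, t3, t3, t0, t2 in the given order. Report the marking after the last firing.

(p0=6, p1=2, p2=15, p3=1, p4=8, p5=7, p6=0)

step 1: fire t2:  (p0=0, p1=2, p2=3, p3=3, p4=4, p5=4, p6=3) → (p0=3, p1=2, p2=6, p3=3, p4=4, p5=4, p6=3)
step 2: fire t1:  (p0=3, p1=2, p2=6, p3=3, p4=4, p5=4, p6=3) → (p0=3, p1=4, p2=9, p3=3, p4=4, p5=4, p6=0)
step 3: fire t2:  (p0=3, p1=4, p2=9, p3=3, p4=4, p5=4, p6=0) → (p0=6, p1=4, p2=12, p3=3, p4=4, p5=4, p6=0)
step 4: fire t3:  (p0=6, p1=4, p2=12, p3=3, p4=4, p5=4, p6=0) → (p0=6, p1=3, p2=12, p3=2, p4=6, p5=4, p6=0)
step 5: fire t3:  (p0=6, p1=3, p2=12, p3=2, p4=6, p5=4, p6=0) → (p0=6, p1=2, p2=12, p3=1, p4=8, p5=4, p6=0)
step 6: fire t0:  (p0=6, p1=2, p2=12, p3=1, p4=8, p5=4, p6=0) → (p0=3, p1=2, p2=12, p3=1, p4=8, p5=7, p6=0)
step 7: fire t2:  (p0=3, p1=2, p2=12, p3=1, p4=8, p5=7, p6=0) → (p0=6, p1=2, p2=15, p3=1, p4=8, p5=7, p6=0)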